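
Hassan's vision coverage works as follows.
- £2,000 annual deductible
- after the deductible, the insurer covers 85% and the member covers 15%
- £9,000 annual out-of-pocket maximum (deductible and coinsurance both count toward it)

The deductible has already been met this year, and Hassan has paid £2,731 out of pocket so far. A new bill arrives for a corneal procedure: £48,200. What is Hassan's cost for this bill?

£6,269

The deductible is already satisfied, so the full bill goes to coinsurance.
15% of £48,200 = £7,230 falls to the member.
Adding £7,230 to the £2,731 already spent would give £9,961, which exceeds the £9,000 cap; the member pays just £9,000 − £2,731 = £6,269.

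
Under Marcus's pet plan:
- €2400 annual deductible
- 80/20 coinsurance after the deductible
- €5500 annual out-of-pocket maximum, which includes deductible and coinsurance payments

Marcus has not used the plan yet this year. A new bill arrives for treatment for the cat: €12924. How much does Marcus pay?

€4504.80

Deductible not yet touched, so the first €2400 of the bill goes to the deductible.
After the €2400 deductible portion, €12924 − €2400 = €10524 is subject to coinsurance.
20% of €10524 = €2104.80 falls to the owner.
Owner responsibility before any cap: €2400 + €2104.80 = €4504.80.
Total out-of-pocket so far would be €0 + €4504.80 = €4504.80, below the €5500 cap — no reduction.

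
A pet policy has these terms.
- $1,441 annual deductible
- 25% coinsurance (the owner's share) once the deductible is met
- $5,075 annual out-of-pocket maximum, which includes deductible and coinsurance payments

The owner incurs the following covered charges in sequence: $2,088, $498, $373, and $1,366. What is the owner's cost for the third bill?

Bill 1, $2,088: deductible takes $1,441, $647 remains; 25% of $647 = $161.75. Cost to owner: $1,602.75. OOP to date $1,602.75.
Bill 2, $498: deductible met; 25% of $498 = $124.50. Cost to owner: $124.50. OOP to date $1,727.25.
Bill 3, $373: deductible met; 25% of $373 = $93.25. Owner pays $93.25; OOP now $1,820.50.

$93.25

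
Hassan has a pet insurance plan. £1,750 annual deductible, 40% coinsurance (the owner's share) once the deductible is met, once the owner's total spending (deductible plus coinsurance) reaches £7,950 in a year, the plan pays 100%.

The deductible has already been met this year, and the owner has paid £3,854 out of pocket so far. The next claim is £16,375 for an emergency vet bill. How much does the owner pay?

The deductible is already satisfied, so the full bill goes to coinsurance.
40% of £16,375 = £6,550 falls to the owner.
Adding £6,550 to the £3,854 already spent would give £10,404, which exceeds the £7,950 cap; the owner pays just £7,950 − £3,854 = £4,096.

£4,096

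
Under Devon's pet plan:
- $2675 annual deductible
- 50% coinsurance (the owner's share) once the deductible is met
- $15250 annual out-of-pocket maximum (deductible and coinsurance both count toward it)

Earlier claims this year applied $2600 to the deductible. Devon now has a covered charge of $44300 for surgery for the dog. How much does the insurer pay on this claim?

$31650

Deductible still to meet: $2675 − $2600 = $75.
After the $75 deductible portion, $44300 − $75 = $44225 is subject to coinsurance.
Coinsurance: $44225 × 50% = $22112.50.
So the owner owes $75 + $22112.50 = $22187.50 before any cap.
Year-to-date out-of-pocket would reach $2600 + $22187.50 = $24787.50, above the $15250 maximum, so the owner pays only $15250 − $2600 = $12650.
Insurer pays the balance: $44300 − $12650 = $31650.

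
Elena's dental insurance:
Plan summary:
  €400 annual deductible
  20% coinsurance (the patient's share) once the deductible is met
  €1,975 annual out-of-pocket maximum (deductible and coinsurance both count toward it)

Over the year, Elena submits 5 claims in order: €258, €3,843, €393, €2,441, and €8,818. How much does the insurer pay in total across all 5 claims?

Claim 1 — €258: entire amount goes to the deductible. Patient owes €258 (running OOP €258). Insurer: €258 − €258 = €0.
Claim 2 — €3,843: €142 to deductible, leaving €3,701; coinsurance €3,701 × 20% = €740.20. Patient pays €882.20; OOP now €1,140.20. Plan pays €3,843 − €882.20 = €2,960.80.
Claim 3 — €393: 20% coinsurance on €393 = €78.60. Patient owes €78.60 (running OOP €1,218.80). Plan pays €393 − €78.60 = €314.40.
Claim 4 — €2,441: deductible already satisfied, so patient's share is 20% × €2,441 = €488.20. Patient pays €488.20; OOP now €1,707. Insurer: €2,441 − €488.20 = €1,952.80.
Claim 5 — €8,818: 20% coinsurance on €8,818 = €1,763.60. That would push OOP to €3,470.60, over the €1,975 cap, so patient pays €1,975 − €1,707 = €268. Insurer: €8,818 − €268 = €8,550.
Insurer total: €0 + €2,960.80 + €314.40 + €1,952.80 + €8,550 = €13,778.

€13,778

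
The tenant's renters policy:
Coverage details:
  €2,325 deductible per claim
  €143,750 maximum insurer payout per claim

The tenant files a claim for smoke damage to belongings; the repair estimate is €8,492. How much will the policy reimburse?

€6,167

After the deductible, €8,492 − €2,325 = €6,167 remains.
€6,167 is within the €143,750 limit, so the insurer pays €6,167.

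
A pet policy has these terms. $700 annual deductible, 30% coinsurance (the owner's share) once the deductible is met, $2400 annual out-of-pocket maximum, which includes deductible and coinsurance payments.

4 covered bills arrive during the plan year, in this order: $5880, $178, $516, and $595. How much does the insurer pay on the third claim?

Claim 1 — $5880: $700 finishes the deductible; $5180 goes to coinsurance; owner's 30% is $1554. Owner owes $2254 (running OOP $2254). Insurer: $5880 − $2254 = $3626.
Claim 2 — $178: 30% coinsurance on $178 = $53.40. Owner pays $53.40; OOP now $2307.40. Insurer: $178 − $53.40 = $124.60.
Claim 3 — $516: 30% coinsurance on $516 = $154.80. Adding that to $2307.40 gives $2462.20, past the $2400 cap; owner pays only $2400 − $2307.40 = $92.60. Insurer: $516 − $92.60 = $423.40.

$423.40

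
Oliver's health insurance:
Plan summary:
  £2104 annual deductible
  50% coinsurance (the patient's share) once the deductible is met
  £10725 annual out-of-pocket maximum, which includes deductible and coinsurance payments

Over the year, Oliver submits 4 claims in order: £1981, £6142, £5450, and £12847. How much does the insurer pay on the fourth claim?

#1 (£1981): all of it applies to the deductible. Patient owes £1981 (running OOP £1981). Insurer: £1981 − £1981 = £0.
#2 (£6142): £123 finishes the deductible; £6019 goes to coinsurance; patient's 50% is £3009.50. Patient pays £3132.50; OOP now £5113.50. Insurer: £6142 − £3132.50 = £3009.50.
#3 (£5450): 50% coinsurance on £5450 = £2725. Cost to patient: £2725. OOP to date £7838.50. Insurer: £5450 − £2725 = £2725.
#4 (£12847): deductible met; 50% of £12847 = £6423.50. OOP would hit £14262 > £10725, so the cap limits the patient to £10725 − £7838.50 = £2886.50. Insurer: £12847 − £2886.50 = £9960.50.

£9960.50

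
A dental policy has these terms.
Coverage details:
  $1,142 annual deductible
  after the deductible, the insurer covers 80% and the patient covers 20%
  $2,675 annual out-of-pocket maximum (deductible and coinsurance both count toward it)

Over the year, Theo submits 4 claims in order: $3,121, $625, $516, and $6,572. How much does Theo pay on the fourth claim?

#1 ($3,121): $1,142 to deductible, leaving $1,979; coinsurance $1,979 × 20% = $395.80. Patient owes $1,537.80 (running OOP $1,537.80).
#2 ($625): deductible met; 20% of $625 = $125. Patient pays $125; OOP now $1,662.80.
#3 ($516): 20% coinsurance on $516 = $103.20. Patient pays $103.20; OOP now $1,766.
#4 ($6,572): deductible met; 20% of $6,572 = $1,314.40. OOP would hit $3,080.40 > $2,675, so the cap limits the patient to $2,675 − $1,766 = $909.

$909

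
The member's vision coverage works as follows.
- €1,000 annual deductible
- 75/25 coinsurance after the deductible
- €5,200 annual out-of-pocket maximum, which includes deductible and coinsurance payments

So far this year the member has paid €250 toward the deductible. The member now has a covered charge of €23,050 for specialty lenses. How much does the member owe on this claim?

€4,950

Deductible still to meet: €1,000 − €250 = €750.
After the €750 deductible portion, €23,050 − €750 = €22,300 is subject to coinsurance.
25% of €22,300 = €5,575 falls to the member.
That puts the member's cost at €750 + €5,575 = €6,325 before any cap.
That would bring total out-of-pocket to €6,575, past the €5,200 cap. The member is capped at €5,200 − €250 = €4,950 on this claim.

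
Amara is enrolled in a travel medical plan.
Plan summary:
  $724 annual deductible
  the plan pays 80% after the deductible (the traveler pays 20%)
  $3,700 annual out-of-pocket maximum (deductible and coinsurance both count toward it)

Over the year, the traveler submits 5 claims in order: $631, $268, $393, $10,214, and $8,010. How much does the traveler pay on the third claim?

$78.60

Claim 1 ($631): entire amount goes to the deductible. Cost to traveler: $631. OOP to date $631.
Claim 2 ($268): $93 to deductible, leaving $175; traveler's 20% is $35. Traveler pays $128; OOP now $759.
Claim 3 ($393): 20% coinsurance on $393 = $78.60. Traveler pays $78.60; OOP now $837.60.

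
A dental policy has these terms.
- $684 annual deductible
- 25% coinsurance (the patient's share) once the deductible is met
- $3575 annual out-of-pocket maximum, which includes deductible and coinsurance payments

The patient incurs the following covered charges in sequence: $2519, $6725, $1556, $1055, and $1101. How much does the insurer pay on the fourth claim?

#1 ($2519): $684 finishes the deductible; $1835 goes to coinsurance; patient's 25% is $458.75. Cost to patient: $1142.75. OOP to date $1142.75. Insurer: $2519 − $1142.75 = $1376.25.
#2 ($6725): 25% coinsurance on $6725 = $1681.25. Patient owes $1681.25 (running OOP $2824). Plan pays $6725 − $1681.25 = $5043.75.
#3 ($1556): 25% coinsurance on $1556 = $389. Cost to patient: $389. OOP to date $3213. Insurer: $1556 − $389 = $1167.
#4 ($1055): deductible already satisfied, so patient's share is 25% × $1055 = $263.75. Patient pays $263.75; OOP now $3476.75. Insurer: $1055 − $263.75 = $791.25.

$791.25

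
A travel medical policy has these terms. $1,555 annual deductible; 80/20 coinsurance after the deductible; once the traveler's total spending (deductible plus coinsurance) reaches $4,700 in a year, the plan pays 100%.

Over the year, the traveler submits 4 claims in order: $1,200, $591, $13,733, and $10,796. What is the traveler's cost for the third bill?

$2,746.60

#1 ($1,200): all of it applies to the deductible. Traveler owes $1,200 (running OOP $1,200).
#2 ($591): deductible takes $355, $236 remains; 20% of $236 = $47.20. Cost to traveler: $402.20. OOP to date $1,602.20.
#3 ($13,733): deductible met; 20% of $13,733 = $2,746.60. Traveler pays $2,746.60; OOP now $4,348.80.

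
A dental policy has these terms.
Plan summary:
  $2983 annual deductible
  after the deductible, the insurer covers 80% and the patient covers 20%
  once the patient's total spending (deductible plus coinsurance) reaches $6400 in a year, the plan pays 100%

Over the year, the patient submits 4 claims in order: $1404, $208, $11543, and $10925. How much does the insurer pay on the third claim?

#1 ($1404): entire amount goes to the deductible. Patient pays $1404; OOP now $1404. Plan pays $1404 − $1404 = $0.
#2 ($208): entire amount goes to the deductible. Patient pays $208; OOP now $1612. Insurer: $208 − $208 = $0.
#3 ($11543): $1371 finishes the deductible; $10172 goes to coinsurance; coinsurance $10172 × 20% = $2034.40. Patient pays $3405.40; OOP now $5017.40. Insurer: $11543 − $3405.40 = $8137.60.

$8137.60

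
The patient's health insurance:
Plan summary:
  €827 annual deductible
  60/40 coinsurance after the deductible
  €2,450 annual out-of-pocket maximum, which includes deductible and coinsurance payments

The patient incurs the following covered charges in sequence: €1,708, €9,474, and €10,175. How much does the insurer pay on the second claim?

Claim 1 (€1,708): deductible takes €827, €881 remains; patient's 40% is €352.40. Cost to patient: €1,179.40. OOP to date €1,179.40. Insurer: €1,708 − €1,179.40 = €528.60.
Claim 2 (€9,474): deductible already satisfied, so patient's share is 40% × €9,474 = €3,789.60. Adding that to €1,179.40 gives €4,969, past the €2,450 cap; patient pays only €2,450 − €1,179.40 = €1,270.60. Plan pays €9,474 − €1,270.60 = €8,203.40.

€8,203.40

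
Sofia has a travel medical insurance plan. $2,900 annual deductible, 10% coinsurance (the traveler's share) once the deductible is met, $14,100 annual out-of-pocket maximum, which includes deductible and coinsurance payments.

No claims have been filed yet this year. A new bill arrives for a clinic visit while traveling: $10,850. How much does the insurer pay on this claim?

Deductible not yet touched, so the first $2,900 of the bill goes to the deductible.
The remaining $7,950 (= $10,850 − $2,900) moves to coinsurance.
10% of $7,950 = $795 falls to the traveler.
That puts the traveler's cost at $2,900 + $795 = $3,695 before any cap.
Cumulative spending $0 + $3,695 = $3,695 stays under the $14,100 maximum.
Insurer pays the balance: $10,850 − $3,695 = $7,155.

$7,155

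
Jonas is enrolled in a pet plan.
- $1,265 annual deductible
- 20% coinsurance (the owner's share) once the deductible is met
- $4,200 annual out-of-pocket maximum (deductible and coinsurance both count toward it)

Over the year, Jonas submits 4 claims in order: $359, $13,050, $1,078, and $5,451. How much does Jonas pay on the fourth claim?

Claim 1 — $359: entire amount goes to the deductible. Cost to owner: $359. OOP to date $359.
Claim 2 — $13,050: $906 to deductible, leaving $12,144; coinsurance $12,144 × 20% = $2,428.80. Owner pays $3,334.80; OOP now $3,693.80.
Claim 3 — $1,078: deductible met; 20% of $1,078 = $215.60. Owner pays $215.60; OOP now $3,909.40.
Claim 4 — $5,451: deductible met; 20% of $5,451 = $1,090.20. That would push OOP to $4,999.60, over the $4,200 cap, so owner pays $4,200 − $3,909.40 = $290.60.

$290.60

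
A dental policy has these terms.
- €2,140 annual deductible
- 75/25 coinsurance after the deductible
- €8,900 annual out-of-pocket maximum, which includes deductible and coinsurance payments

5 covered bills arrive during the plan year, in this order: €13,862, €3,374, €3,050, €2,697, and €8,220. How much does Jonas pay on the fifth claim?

€1,549.25

Claim 1 — €13,862: deductible takes €2,140, €11,722 remains; coinsurance €11,722 × 25% = €2,930.50. Cost to patient: €5,070.50. OOP to date €5,070.50.
Claim 2 — €3,374: deductible met; 25% of €3,374 = €843.50. Cost to patient: €843.50. OOP to date €5,914.
Claim 3 — €3,050: deductible already satisfied, so patient's share is 25% × €3,050 = €762.50. Cost to patient: €762.50. OOP to date €6,676.50.
Claim 4 — €2,697: deductible met; 25% of €2,697 = €674.25. Patient pays €674.25; OOP now €7,350.75.
Claim 5 — €8,220: deductible already satisfied, so patient's share is 25% × €8,220 = €2,055. OOP would hit €9,405.75 > €8,900, so the cap limits the patient to €8,900 − €7,350.75 = €1,549.25.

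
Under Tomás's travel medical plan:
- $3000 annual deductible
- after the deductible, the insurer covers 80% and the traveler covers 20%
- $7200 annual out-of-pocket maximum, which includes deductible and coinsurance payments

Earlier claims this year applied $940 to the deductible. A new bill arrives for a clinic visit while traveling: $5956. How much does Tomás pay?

$940 of the $3000 deductible is already met, leaving $2060.
That leaves $5956 − $2060 = $3896 for coinsurance.
20% of $3896 = $779.20 falls to the traveler.
So the traveler owes $2060 + $779.20 = $2839.20 before any cap.
Year-to-date out-of-pocket becomes $940 + $2839.20 = $3779.20, still under the $7200 maximum, so no cap applies.

$2839.20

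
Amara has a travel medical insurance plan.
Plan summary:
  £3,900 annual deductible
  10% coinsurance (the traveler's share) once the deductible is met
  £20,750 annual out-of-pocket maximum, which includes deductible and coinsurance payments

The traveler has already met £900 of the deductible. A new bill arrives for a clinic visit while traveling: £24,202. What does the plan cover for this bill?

Remaining deductible: £3,900 − £900 = £3,000.
That leaves £24,202 − £3,000 = £21,202 for coinsurance.
10% of £21,202 = £2,120.20 falls to the traveler.
That puts the traveler's cost at £3,000 + £2,120.20 = £5,120.20 before any cap.
Cumulative spending £900 + £5,120.20 = £6,020.20 stays under the £20,750 maximum.
The plan picks up £24,202 − £5,120.20 = £19,081.80.

£19,081.80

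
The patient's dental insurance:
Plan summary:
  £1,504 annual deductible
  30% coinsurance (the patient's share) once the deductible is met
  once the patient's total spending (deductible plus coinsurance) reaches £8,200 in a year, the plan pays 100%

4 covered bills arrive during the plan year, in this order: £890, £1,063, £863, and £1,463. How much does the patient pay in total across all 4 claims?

Claim 1 — £890: entire amount goes to the deductible. Patient owes £890 (running OOP £890).
Claim 2 — £1,063: deductible takes £614, £449 remains; 30% of £449 = £134.70. Patient pays £748.70; OOP now £1,638.70.
Claim 3 — £863: deductible met; 30% of £863 = £258.90. Cost to patient: £258.90. OOP to date £1,897.60.
Claim 4 — £1,463: 30% coinsurance on £1,463 = £438.90. Cost to patient: £438.90. OOP to date £2,336.50.
Summing the patient's payments: £890 + £748.70 + £258.90 + £438.90 = £2,336.50.

£2,336.50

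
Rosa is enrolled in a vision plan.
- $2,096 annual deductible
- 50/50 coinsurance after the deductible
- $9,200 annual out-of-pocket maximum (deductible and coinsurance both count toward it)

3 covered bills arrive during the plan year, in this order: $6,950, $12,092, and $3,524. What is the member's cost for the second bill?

$4,677

Bill 1, $6,950: $2,096 finishes the deductible; $4,854 goes to coinsurance; member's 50% is $2,427. Cost to member: $4,523. OOP to date $4,523.
Bill 2, $12,092: deductible already satisfied, so member's share is 50% × $12,092 = $6,046. Adding that to $4,523 gives $10,569, past the $9,200 cap; member pays only $9,200 − $4,523 = $4,677.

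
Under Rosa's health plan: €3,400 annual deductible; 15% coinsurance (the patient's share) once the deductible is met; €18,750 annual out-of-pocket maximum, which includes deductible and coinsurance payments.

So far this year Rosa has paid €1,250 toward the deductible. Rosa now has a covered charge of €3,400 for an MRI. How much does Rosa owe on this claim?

€2,337.50

€1,250 of the €3,400 deductible is already met, leaving €2,150.
The remaining €1,250 (= €3,400 − €2,150) moves to coinsurance.
Patient's 15% share of €1,250 is €187.50.
Patient responsibility before any cap: €2,150 + €187.50 = €2,337.50.
Cumulative spending €1,250 + €2,337.50 = €3,587.50 stays under the €18,750 maximum.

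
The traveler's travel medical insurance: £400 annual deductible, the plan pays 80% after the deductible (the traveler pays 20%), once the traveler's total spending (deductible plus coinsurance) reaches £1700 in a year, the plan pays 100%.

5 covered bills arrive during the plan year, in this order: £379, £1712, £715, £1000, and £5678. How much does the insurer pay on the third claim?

Claim 1 (£379): fully absorbed by the deductible. Traveler owes £379 (running OOP £379). Insurer: £379 − £379 = £0.
Claim 2 (£1712): £21 finishes the deductible; £1691 goes to coinsurance; coinsurance £1691 × 20% = £338.20. Traveler pays £359.20; OOP now £738.20. Insurer: £1712 − £359.20 = £1352.80.
Claim 3 (£715): deductible already satisfied, so traveler's share is 20% × £715 = £143. Cost to traveler: £143. OOP to date £881.20. Insurer: £715 − £143 = £572.

£572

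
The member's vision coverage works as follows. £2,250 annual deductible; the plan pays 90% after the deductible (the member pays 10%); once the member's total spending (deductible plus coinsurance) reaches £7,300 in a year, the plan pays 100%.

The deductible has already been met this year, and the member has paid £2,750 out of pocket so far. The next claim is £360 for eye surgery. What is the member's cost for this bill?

The deductible is already satisfied, so the full bill goes to coinsurance.
Member's 10% share of £360 is £36.
Year-to-date out-of-pocket becomes £2,750 + £36 = £2,786, still under the £7,300 maximum, so no cap applies.

£36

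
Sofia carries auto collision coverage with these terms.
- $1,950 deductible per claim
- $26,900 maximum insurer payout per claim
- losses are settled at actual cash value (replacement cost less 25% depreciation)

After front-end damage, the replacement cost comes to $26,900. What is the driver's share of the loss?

Depreciate 25%: the covered value is $26,900 × 0.75 = $20,175.
Subtract the deductible: $20,175 − $1,950 = $18,225.
$18,225 ≤ $26,900, so the limit doesn't bind; insurer pays $18,225.
The driver bears the rest of the original loss: $26,900 − $18,225 = $8,675.

$8,675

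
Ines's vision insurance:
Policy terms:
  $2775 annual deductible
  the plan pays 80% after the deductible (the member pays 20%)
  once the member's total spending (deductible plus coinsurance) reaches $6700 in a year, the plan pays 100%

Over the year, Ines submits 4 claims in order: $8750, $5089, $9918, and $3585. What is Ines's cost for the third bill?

$1712.20

Claim 1 ($8750): $2775 finishes the deductible; $5975 goes to coinsurance; coinsurance $5975 × 20% = $1195. Cost to member: $3970. OOP to date $3970.
Claim 2 ($5089): deductible already satisfied, so member's share is 20% × $5089 = $1017.80. Cost to member: $1017.80. OOP to date $4987.80.
Claim 3 ($9918): deductible already satisfied, so member's share is 20% × $9918 = $1983.60. OOP would hit $6971.40 > $6700, so the cap limits the member to $6700 − $4987.80 = $1712.20.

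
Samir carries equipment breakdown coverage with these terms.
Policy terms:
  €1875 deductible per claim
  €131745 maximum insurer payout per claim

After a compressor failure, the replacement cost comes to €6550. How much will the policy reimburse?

Less the €1875 deductible: €6550 − €1875 = €4675.
That's under the €131745 cap, so the insurer reimburses the full €4675.

€4675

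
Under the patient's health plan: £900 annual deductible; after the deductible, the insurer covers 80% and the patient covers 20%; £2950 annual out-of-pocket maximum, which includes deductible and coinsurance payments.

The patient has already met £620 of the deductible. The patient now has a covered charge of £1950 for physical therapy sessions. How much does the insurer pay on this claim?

£1336

£620 of the £900 deductible is already met, leaving £280.
The remaining £1670 (= £1950 − £280) moves to coinsurance.
20% of £1670 = £334 falls to the patient.
Patient responsibility before any cap: £280 + £334 = £614.
Total out-of-pocket so far would be £620 + £614 = £1234, below the £2950 cap — no reduction.
The plan picks up £1950 − £614 = £1336.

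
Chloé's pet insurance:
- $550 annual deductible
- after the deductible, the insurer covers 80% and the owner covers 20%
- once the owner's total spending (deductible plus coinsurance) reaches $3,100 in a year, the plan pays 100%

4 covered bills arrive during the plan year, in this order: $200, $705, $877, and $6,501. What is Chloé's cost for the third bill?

Claim 1 — $200: entire amount goes to the deductible. Owner pays $200; OOP now $200.
Claim 2 — $705: $350 to deductible, leaving $355; 20% of $355 = $71. Owner owes $421 (running OOP $621).
Claim 3 — $877: deductible already satisfied, so owner's share is 20% × $877 = $175.40. Cost to owner: $175.40. OOP to date $796.40.

$175.40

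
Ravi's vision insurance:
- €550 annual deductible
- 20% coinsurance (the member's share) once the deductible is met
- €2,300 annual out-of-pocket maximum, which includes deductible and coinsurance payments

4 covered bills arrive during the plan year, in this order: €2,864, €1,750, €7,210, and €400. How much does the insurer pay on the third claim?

€6,272.80

Claim 1 — €2,864: €550 finishes the deductible; €2,314 goes to coinsurance; 20% of €2,314 = €462.80. Cost to member: €1,012.80. OOP to date €1,012.80. Insurer: €2,864 − €1,012.80 = €1,851.20.
Claim 2 — €1,750: deductible already satisfied, so member's share is 20% × €1,750 = €350. Member owes €350 (running OOP €1,362.80). Plan pays €1,750 − €350 = €1,400.
Claim 3 — €7,210: deductible already satisfied, so member's share is 20% × €7,210 = €1,442. That would push OOP to €2,804.80, over the €2,300 cap, so member pays €2,300 − €1,362.80 = €937.20. Plan pays €7,210 − €937.20 = €6,272.80.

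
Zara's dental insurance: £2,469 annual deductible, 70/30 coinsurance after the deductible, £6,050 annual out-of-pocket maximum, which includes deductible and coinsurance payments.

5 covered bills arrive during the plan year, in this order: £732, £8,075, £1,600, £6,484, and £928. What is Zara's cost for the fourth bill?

Bill 1, £732: fully absorbed by the deductible. Cost to patient: £732. OOP to date £732.
Bill 2, £8,075: deductible takes £1,737, £6,338 remains; 30% of £6,338 = £1,901.40. Patient owes £3,638.40 (running OOP £4,370.40).
Bill 3, £1,600: deductible met; 30% of £1,600 = £480. Cost to patient: £480. OOP to date £4,850.40.
Bill 4, £6,484: deductible met; 30% of £6,484 = £1,945.20. OOP would hit £6,795.60 > £6,050, so the cap limits the patient to £6,050 − £4,850.40 = £1,199.60.

£1,199.60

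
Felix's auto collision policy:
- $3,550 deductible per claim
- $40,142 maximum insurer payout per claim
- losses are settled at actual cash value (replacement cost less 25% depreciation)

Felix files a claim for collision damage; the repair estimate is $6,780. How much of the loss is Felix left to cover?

$5,245

At 25% depreciation, ACV = $6,780 − $1,695 = $5,085.
Less the $3,550 deductible: $5,085 − $3,550 = $1,535.
$1,535 is within the $40,142 limit, so the insurer pays $1,535.
The driver bears the rest of the original loss: $6,780 − $1,535 = $5,245.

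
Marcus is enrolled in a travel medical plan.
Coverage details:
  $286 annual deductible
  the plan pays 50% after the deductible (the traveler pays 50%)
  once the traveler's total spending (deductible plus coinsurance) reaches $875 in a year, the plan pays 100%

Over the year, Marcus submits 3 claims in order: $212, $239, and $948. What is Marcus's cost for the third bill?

Claim 1 ($212): entire amount goes to the deductible. Cost to traveler: $212. OOP to date $212.
Claim 2 ($239): $74 finishes the deductible; $165 goes to coinsurance; traveler's 50% is $82.50. Traveler owes $156.50 (running OOP $368.50).
Claim 3 ($948): deductible already satisfied, so traveler's share is 50% × $948 = $474. Traveler owes $474 (running OOP $842.50).

$474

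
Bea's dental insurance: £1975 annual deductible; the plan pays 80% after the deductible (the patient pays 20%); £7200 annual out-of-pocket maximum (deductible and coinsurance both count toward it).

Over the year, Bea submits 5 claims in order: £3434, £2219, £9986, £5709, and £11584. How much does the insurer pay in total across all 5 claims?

£25732

#1 (£3434): £1975 to deductible, leaving £1459; coinsurance £1459 × 20% = £291.80. Patient owes £2266.80 (running OOP £2266.80). Plan pays £3434 − £2266.80 = £1167.20.
#2 (£2219): deductible met; 20% of £2219 = £443.80. Cost to patient: £443.80. OOP to date £2710.60. Plan pays £2219 − £443.80 = £1775.20.
#3 (£9986): deductible already satisfied, so patient's share is 20% × £9986 = £1997.20. Patient owes £1997.20 (running OOP £4707.80). Insurer: £9986 − £1997.20 = £7988.80.
#4 (£5709): 20% coinsurance on £5709 = £1141.80. Cost to patient: £1141.80. OOP to date £5849.60. Plan pays £5709 − £1141.80 = £4567.20.
#5 (£11584): 20% coinsurance on £11584 = £2316.80. OOP would hit £8166.40 > £7200, so the cap limits the patient to £7200 − £5849.60 = £1350.40. Plan pays £11584 − £1350.40 = £10233.60.
Insurer total: £1167.20 + £1775.20 + £7988.80 + £4567.20 + £10233.60 = £25732.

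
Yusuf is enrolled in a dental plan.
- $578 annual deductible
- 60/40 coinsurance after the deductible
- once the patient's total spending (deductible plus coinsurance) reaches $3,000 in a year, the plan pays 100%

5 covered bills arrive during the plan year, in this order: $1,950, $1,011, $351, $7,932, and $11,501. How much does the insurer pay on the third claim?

$210.60

#1 ($1,950): deductible takes $578, $1,372 remains; 40% of $1,372 = $548.80. Patient owes $1,126.80 (running OOP $1,126.80). Insurer: $1,950 − $1,126.80 = $823.20.
#2 ($1,011): deductible already satisfied, so patient's share is 40% × $1,011 = $404.40. Patient owes $404.40 (running OOP $1,531.20). Insurer: $1,011 − $404.40 = $606.60.
#3 ($351): deductible already satisfied, so patient's share is 40% × $351 = $140.40. Patient owes $140.40 (running OOP $1,671.60). Insurer: $351 − $140.40 = $210.60.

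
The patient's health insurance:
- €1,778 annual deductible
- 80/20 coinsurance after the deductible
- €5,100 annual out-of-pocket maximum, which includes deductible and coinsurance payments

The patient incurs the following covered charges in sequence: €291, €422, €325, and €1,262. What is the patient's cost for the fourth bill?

#1 (€291): fully absorbed by the deductible. Patient owes €291 (running OOP €291).
#2 (€422): all of it applies to the deductible. Cost to patient: €422. OOP to date €713.
#3 (€325): all of it applies to the deductible. Patient pays €325; OOP now €1,038.
#4 (€1,262): deductible takes €740, €522 remains; 20% of €522 = €104.40. Patient pays €844.40; OOP now €1,882.40.

€844.40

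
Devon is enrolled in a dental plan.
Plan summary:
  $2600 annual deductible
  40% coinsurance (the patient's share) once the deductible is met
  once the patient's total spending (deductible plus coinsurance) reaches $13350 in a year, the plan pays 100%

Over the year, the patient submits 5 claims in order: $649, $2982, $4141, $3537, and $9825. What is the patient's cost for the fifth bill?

Bill 1, $649: all of it applies to the deductible. Cost to patient: $649. OOP to date $649.
Bill 2, $2982: deductible takes $1951, $1031 remains; 40% of $1031 = $412.40. Cost to patient: $2363.40. OOP to date $3012.40.
Bill 3, $4141: deductible met; 40% of $4141 = $1656.40. Cost to patient: $1656.40. OOP to date $4668.80.
Bill 4, $3537: deductible already satisfied, so patient's share is 40% × $3537 = $1414.80. Patient pays $1414.80; OOP now $6083.60.
Bill 5, $9825: 40% coinsurance on $9825 = $3930. Patient pays $3930; OOP now $10013.60.

$3930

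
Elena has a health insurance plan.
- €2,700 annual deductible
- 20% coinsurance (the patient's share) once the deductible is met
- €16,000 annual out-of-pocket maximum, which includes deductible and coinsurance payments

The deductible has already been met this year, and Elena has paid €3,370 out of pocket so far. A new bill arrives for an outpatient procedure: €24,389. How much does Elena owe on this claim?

€4,877.80

With the deductible met, the entire €24,389 is subject to coinsurance.
20% of €24,389 = €4,877.80 falls to the patient.
Total out-of-pocket so far would be €3,370 + €4,877.80 = €8,247.80, below the €16,000 cap — no reduction.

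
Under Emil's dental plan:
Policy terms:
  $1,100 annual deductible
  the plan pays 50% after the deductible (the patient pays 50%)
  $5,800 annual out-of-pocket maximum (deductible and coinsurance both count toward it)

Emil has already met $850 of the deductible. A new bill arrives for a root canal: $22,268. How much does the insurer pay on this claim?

Remaining deductible: $1,100 − $850 = $250.
After the $250 deductible portion, $22,268 − $250 = $22,018 is subject to coinsurance.
50% of $22,018 = $11,009 falls to the patient.
So the patient owes $250 + $11,009 = $11,259 before any cap.
That would bring total out-of-pocket to $12,109, past the $5,800 cap. The patient is capped at $5,800 − $850 = $4,950 on this claim.
Insurer pays the balance: $22,268 − $4,950 = $17,318.

$17,318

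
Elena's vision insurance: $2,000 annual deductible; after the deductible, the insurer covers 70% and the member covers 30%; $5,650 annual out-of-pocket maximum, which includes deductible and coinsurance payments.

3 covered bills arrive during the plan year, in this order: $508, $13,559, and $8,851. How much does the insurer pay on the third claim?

$8,821.10

Bill 1, $508: entire amount goes to the deductible. Member owes $508 (running OOP $508). Insurer: $508 − $508 = $0.
Bill 2, $13,559: $1,492 to deductible, leaving $12,067; member's 30% is $3,620.10. Member pays $5,112.10; OOP now $5,620.10. Insurer: $13,559 − $5,112.10 = $8,446.90.
Bill 3, $8,851: 30% coinsurance on $8,851 = $2,655.30. That would push OOP to $8,275.40, over the $5,650 cap, so member pays $5,650 − $5,620.10 = $29.90. Plan pays $8,851 − $29.90 = $8,821.10.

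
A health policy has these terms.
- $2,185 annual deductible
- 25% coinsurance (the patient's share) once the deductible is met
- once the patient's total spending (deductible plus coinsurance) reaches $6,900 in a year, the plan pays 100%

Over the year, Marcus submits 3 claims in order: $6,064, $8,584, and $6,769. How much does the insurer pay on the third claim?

Bill 1, $6,064: $2,185 to deductible, leaving $3,879; coinsurance $3,879 × 25% = $969.75. Patient owes $3,154.75 (running OOP $3,154.75). Plan pays $6,064 − $3,154.75 = $2,909.25.
Bill 2, $8,584: deductible met; 25% of $8,584 = $2,146. Patient pays $2,146; OOP now $5,300.75. Plan pays $8,584 − $2,146 = $6,438.
Bill 3, $6,769: 25% coinsurance on $6,769 = $1,692.25. Adding that to $5,300.75 gives $6,993, past the $6,900 cap; patient pays only $6,900 − $5,300.75 = $1,599.25. Insurer: $6,769 − $1,599.25 = $5,169.75.

$5,169.75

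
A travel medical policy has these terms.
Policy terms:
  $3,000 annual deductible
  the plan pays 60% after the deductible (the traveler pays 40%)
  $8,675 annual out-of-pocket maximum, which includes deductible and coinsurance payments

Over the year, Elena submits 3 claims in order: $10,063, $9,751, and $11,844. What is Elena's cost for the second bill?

Claim 1 — $10,063: $3,000 finishes the deductible; $7,063 goes to coinsurance; traveler's 40% is $2,825.20. Traveler pays $5,825.20; OOP now $5,825.20.
Claim 2 — $9,751: deductible already satisfied, so traveler's share is 40% × $9,751 = $3,900.40. OOP would hit $9,725.60 > $8,675, so the cap limits the traveler to $8,675 − $5,825.20 = $2,849.80.

$2,849.80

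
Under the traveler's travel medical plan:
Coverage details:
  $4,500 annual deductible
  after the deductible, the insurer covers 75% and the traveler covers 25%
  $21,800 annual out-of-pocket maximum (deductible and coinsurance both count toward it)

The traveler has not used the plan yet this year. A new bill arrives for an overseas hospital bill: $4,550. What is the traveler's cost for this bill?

The full $4,500 deductible is still open; $4,500 of this bill applies to it.
That leaves $4,550 − $4,500 = $50 for coinsurance.
Coinsurance: $50 × 25% = $12.50.
So the traveler owes $4,500 + $12.50 = $4,512.50 before any cap.
Cumulative spending $0 + $4,512.50 = $4,512.50 stays under the $21,800 maximum.

$4,512.50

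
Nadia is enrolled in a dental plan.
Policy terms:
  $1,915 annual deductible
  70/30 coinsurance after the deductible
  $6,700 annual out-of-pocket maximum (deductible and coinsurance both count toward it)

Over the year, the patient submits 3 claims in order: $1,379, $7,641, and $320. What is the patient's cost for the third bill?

Claim 1 ($1,379): all of it applies to the deductible. Patient owes $1,379 (running OOP $1,379).
Claim 2 ($7,641): deductible takes $536, $7,105 remains; patient's 30% is $2,131.50. Patient pays $2,667.50; OOP now $4,046.50.
Claim 3 ($320): 30% coinsurance on $320 = $96. Patient pays $96; OOP now $4,142.50.

$96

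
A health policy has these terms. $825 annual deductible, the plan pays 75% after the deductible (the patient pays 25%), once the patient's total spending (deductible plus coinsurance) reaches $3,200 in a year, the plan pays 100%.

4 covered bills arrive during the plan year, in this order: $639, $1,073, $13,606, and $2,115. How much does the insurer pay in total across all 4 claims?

$14,233

#1 ($639): fully absorbed by the deductible. Cost to patient: $639. OOP to date $639. Plan pays $639 − $639 = $0.
#2 ($1,073): deductible takes $186, $887 remains; 25% of $887 = $221.75. Cost to patient: $407.75. OOP to date $1,046.75. Plan pays $1,073 − $407.75 = $665.25.
#3 ($13,606): 25% coinsurance on $13,606 = $3,401.50. OOP would hit $4,448.25 > $3,200, so the cap limits the patient to $3,200 − $1,046.75 = $2,153.25. Insurer: $13,606 − $2,153.25 = $11,452.75.
#4 ($2,115): deductible already satisfied, so patient's share is 25% × $2,115 = $528.75. OOP would hit $3,728.75 > $3,200, so the cap limits the patient to $3,200 − $3,200 = $0. Insurer: $2,115 − $0 = $2,115.
Insurer total = bills − patient's total = $17,433 − $3,200 = $14,233.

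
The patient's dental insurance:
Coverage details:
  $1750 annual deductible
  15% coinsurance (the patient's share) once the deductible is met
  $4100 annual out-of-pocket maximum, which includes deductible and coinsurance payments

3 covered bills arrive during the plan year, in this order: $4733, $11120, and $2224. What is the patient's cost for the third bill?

$234.55

#1 ($4733): deductible takes $1750, $2983 remains; coinsurance $2983 × 15% = $447.45. Patient owes $2197.45 (running OOP $2197.45).
#2 ($11120): deductible already satisfied, so patient's share is 15% × $11120 = $1668. Cost to patient: $1668. OOP to date $3865.45.
#3 ($2224): deductible already satisfied, so patient's share is 15% × $2224 = $333.60. That would push OOP to $4199.05, over the $4100 cap, so patient pays $4100 − $3865.45 = $234.55.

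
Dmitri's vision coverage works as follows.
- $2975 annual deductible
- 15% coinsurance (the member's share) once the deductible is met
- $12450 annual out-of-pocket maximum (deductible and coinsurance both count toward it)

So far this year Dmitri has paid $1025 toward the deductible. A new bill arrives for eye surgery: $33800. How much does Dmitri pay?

$6727.50

Remaining deductible: $2975 − $1025 = $1950.
That leaves $33800 − $1950 = $31850 for coinsurance.
Coinsurance: $31850 × 15% = $4777.50.
That puts the member's cost at $1950 + $4777.50 = $6727.50 before any cap.
Total out-of-pocket so far would be $1025 + $6727.50 = $7752.50, below the $12450 cap — no reduction.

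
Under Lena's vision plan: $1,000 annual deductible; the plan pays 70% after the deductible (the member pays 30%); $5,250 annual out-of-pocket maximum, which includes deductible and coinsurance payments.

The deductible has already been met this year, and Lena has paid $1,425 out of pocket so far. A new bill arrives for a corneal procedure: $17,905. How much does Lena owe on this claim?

The deductible is already satisfied, so the full bill goes to coinsurance.
Coinsurance: $17,905 × 30% = $5,371.50.
Adding $5,371.50 to the $1,425 already spent would give $6,796.50, which exceeds the $5,250 cap; the member pays just $5,250 − $1,425 = $3,825.

$3,825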